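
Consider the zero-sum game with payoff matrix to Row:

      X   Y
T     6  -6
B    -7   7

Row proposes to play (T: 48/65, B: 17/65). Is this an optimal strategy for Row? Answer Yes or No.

No

Against X this mix gives (48/65)·6 + (17/65)·(-7) = 13/5.
Against Y this mix gives (48/65)·(-6) + (17/65)·7 = -13/5.
Column will play Y, holding Row to -13/5. Shifting weight toward the row that does better against Y would raise this floor (the equalizing mix achieves 0 against both Y and X), so the proposed strategy is not optimal.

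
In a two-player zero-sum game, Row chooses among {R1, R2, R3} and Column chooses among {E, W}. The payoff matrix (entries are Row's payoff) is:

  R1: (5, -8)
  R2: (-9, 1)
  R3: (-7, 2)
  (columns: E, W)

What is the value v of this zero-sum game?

Row minima: R1 → -8, R2 → -9, R3 → -7; maximin = -7.
Column maxima: E → 5, W → 2; minimax = 2.
-7 ≠ 2, so there is no saddle point; optimal play is mixed.
R2 is strictly dominated by R3, so Row never plays it.
On the remaining 2×2 (R1, R3 vs E, W):
Let Row play R1 with probability p. Expected payoff against E: 5p + (-7)(1−p) = 12p − 7; against W: (-8)p + 2(1−p) = −10p + 2.
Setting these equal: 12p − 7 = −10p + 2 ⇒ 22p = 9 ⇒ p = 9/22, and the value is (12)·(9/22) − 7 = -23/11.
For Column: with q = P(E), equating R1's and R3's payoffs gives 13q − 8 = −9q + 2 ⇒ q = 5/11.

-23/11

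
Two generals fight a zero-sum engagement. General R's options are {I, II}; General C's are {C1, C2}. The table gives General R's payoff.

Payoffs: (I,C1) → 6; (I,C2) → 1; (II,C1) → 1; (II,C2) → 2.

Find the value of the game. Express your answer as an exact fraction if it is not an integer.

11/6

Row minima: I → 1, II → 1; maximin = 1.
Column maxima: C1 → 6, C2 → 2; minimax = 2.
1 ≠ 2, so there is no saddle point; optimal play is mixed.
Let General R play I with probability p. Expected payoff against C1: 6p + 1(1−p) = 5p + 1; against C2: 1p + 2(1−p) = −p + 2.
Setting these equal: 5p + 1 = −p + 2 ⇒ 6p = 1 ⇒ p = 1/6, and the value is (5)·(1/6) + 1 = 11/6.
For General C: with q = P(C1), equating I's and II's payoffs gives 5q + 1 = −q + 2 ⇒ q = 1/6.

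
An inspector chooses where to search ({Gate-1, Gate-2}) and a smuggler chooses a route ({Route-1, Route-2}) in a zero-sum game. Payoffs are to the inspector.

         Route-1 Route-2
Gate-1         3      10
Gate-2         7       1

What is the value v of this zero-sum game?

Row minima: Gate-1 → 3, Gate-2 → 1; maximin = 3.
Column maxima: Route-1 → 7, Route-2 → 10; minimax = 7.
3 ≠ 7, so there is no saddle point; optimal play is mixed.
Let the inspector play Gate-1 with probability p. Expected payoff against Route-1: 3p + 7(1−p) = −4p + 7; against Route-2: 10p + 1(1−p) = 9p + 1.
Setting these equal: −4p + 7 = 9p + 1 ⇒ −13p = -6 ⇒ p = 6/13, and the value is (-4)·(6/13) + 7 = 67/13.
For the smuggler: with q = P(Route-1), equating Gate-1's and Gate-2's payoffs gives −7q + 10 = 6q + 1 ⇒ q = 9/13.

67/13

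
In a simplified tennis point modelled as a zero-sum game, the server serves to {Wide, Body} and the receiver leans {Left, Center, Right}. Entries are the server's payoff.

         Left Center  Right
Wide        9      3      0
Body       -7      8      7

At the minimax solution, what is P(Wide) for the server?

Row minima: Wide → 0, Body → -7; maximin = 0.
Column maxima: Left → 9, Center → 8, Right → 7; minimax = 7.
0 ≠ 7, so there is no saddle point; optimal play is mixed.
Center is strictly dominated by Right (it gives the server strictly more in every row), so the receiver never plays it.
On the remaining 2×2 (Wide, Body vs Left, Right):
Let the server play Wide with probability p. Expected payoff against Left: 9p + (-7)(1−p) = 16p − 7; against Right: 0p + 7(1−p) = −7p + 7.
Setting these equal: 16p − 7 = −7p + 7 ⇒ 23p = 14 ⇒ p = 14/23, and the value is (16)·(14/23) − 7 = 63/23.
For the receiver: with q = P(Left), equating Wide's and Body's payoffs gives 9q = −14q + 7 ⇒ q = 7/23.

14/23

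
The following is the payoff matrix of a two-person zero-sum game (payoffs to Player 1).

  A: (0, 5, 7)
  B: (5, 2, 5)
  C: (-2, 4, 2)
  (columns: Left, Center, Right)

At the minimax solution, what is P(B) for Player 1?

5/8

Row minima: A → 0, B → 2, C → -2; maximin = 2.
Column maxima: Left → 5, Center → 5, Right → 7; minimax = 5.
2 ≠ 5, so there is no saddle point; optimal play is mixed.
C is strictly dominated by A, so Player 1 never plays it.
With C eliminated, Right is strictly dominated by Center (it gives Player 1 strictly more in every remaining row), so Player 2 never plays it.
On the remaining 2×2 (A, B vs Left, Center):
Let Player 1 play A with probability p. Expected payoff against Left: 0p + 5(1−p) = −5p + 5; against Center: 5p + 2(1−p) = 3p + 2.
Setting these equal: −5p + 5 = 3p + 2 ⇒ −8p = -3 ⇒ p = 3/8, and the value is (-5)·(3/8) + 5 = 25/8.
For Player 2: with q = P(Left), equating A's and B's payoffs gives −5q + 5 = 3q + 2 ⇒ q = 3/8.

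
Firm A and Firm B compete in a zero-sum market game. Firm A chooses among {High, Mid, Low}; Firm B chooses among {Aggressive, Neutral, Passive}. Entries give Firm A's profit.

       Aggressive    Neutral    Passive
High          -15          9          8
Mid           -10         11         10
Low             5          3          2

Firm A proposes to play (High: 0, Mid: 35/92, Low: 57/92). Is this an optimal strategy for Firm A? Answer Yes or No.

No

Against Aggressive this mix gives (35/92)·(-10) + (57/92)·5 = -65/92.
Against Neutral this mix gives (35/92)·11 + (57/92)·3 = 139/23.
Against Passive this mix gives (35/92)·10 + (57/92)·2 = 116/23.
Firm B will play Aggressive, holding Firm A to -65/92. Shifting weight toward the row that does better against Aggressive would raise this floor (the equalizing mix achieves 70/23 against both Aggressive and Passive), so the proposed strategy is not optimal.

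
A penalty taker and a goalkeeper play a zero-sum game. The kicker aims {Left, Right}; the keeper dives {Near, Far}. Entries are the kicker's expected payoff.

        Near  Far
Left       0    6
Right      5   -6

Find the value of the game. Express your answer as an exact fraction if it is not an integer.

Row minima: Left → 0, Right → -6; maximin = 0.
Column maxima: Near → 5, Far → 6; minimax = 5.
0 ≠ 5, so there is no saddle point; optimal play is mixed.
Let the kicker play Left with probability p. Expected payoff against Near: 0p + 5(1−p) = −5p + 5; against Far: 6p + (-6)(1−p) = 12p − 6.
Setting these equal: −5p + 5 = 12p − 6 ⇒ −17p = -11 ⇒ p = 11/17, and the value is (-5)·(11/17) + 5 = 30/17.
For the keeper: with q = P(Near), equating Left's and Right's payoffs gives −6q + 6 = 11q − 6 ⇒ q = 12/17.

30/17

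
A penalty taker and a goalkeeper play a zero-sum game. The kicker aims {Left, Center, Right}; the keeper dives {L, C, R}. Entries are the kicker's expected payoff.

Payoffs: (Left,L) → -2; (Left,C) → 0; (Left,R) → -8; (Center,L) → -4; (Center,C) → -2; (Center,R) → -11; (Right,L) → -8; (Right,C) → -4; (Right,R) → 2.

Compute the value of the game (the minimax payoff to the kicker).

Row minima: Left → -8, Center → -11, Right → -8; maximin = -8.
Column maxima: L → -2, C → 0, R → 2; minimax = -2.
-8 ≠ -2, so there is no saddle point; optimal play is mixed.
Center is strictly dominated by Left, so the kicker never plays it.
C is strictly dominated by L (it gives the kicker strictly more in every row), so the keeper never plays it.
On the remaining 2×2 (Left, Right vs L, R):
Let the kicker play Left with probability p. Expected payoff against L: (-2)p + (-8)(1−p) = 6p − 8; against R: (-8)p + 2(1−p) = −10p + 2.
Setting these equal: 6p − 8 = −10p + 2 ⇒ 16p = 10 ⇒ p = 5/8, and the value is (6)·(5/8) − 8 = -17/4.
For the keeper: with q = P(L), equating Left's and Right's payoffs gives 6q − 8 = −10q + 2 ⇒ q = 5/8.

-17/4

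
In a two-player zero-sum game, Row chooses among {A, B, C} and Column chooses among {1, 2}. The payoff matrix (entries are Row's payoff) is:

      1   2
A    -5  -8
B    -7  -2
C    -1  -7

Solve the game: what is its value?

Row minima: A → -8, B → -7, C → -7; maximin = -7.
Column maxima: 1 → -1, 2 → -2; minimax = -2.
-7 ≠ -2, so there is no saddle point; optimal play is mixed.
A is strictly dominated by C, so Row never plays it.
On the remaining 2×2 (B, C vs 1, 2):
Let Row play B with probability p. Expected payoff against 1: (-7)p + (-1)(1−p) = −6p − 1; against 2: (-2)p + (-7)(1−p) = 5p − 7.
Setting these equal: −6p − 1 = 5p − 7 ⇒ −11p = -6 ⇒ p = 6/11, and the value is (-6)·(6/11) − 1 = -47/11.
For Column: with q = P(1), equating B's and C's payoffs gives −5q − 2 = 6q − 7 ⇒ q = 5/11.

-47/11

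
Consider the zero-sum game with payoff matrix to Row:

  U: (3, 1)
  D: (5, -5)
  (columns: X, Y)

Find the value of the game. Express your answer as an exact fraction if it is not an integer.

1

Row minima: U → 1, D → -5; maximin = 1.
Column maxima: X → 5, Y → 1; minimax = 1.
Since maximin = minimax = 1, there is a saddle point and the value is 1.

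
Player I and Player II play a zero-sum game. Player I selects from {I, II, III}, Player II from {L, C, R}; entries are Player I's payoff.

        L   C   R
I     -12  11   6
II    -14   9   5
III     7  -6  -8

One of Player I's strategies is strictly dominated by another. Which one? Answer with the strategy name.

I gives a strictly higher payoff than II against every column: -12 > -14, 11 > 9, 6 > 5.
So II is strictly dominated and Player I never plays it.

II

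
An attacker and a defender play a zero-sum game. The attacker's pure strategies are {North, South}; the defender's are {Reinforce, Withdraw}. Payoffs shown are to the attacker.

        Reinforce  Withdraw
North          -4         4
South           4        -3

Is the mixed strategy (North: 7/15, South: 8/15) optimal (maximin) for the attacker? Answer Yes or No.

Yes

Against Reinforce this mix gives (7/15)·(-4) + (8/15)·4 = 4/15.
Against Withdraw this mix gives (7/15)·4 + (8/15)·(-3) = 4/15.
All of the defender's active replies (Reinforce, Withdraw) yield 4/15, and no column does worse for the attacker. The mix makes the defender indifferent and guarantees 4/15, so it is optimal.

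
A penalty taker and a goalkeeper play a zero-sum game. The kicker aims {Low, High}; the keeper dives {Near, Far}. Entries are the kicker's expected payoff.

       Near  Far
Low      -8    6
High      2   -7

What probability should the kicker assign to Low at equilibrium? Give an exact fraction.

9/23

Row minima: Low → -8, High → -7; maximin = -7.
Column maxima: Near → 2, Far → 6; minimax = 2.
-7 ≠ 2, so there is no saddle point; optimal play is mixed.
Let the kicker play Low with probability p. Expected payoff against Near: (-8)p + 2(1−p) = −10p + 2; against Far: 6p + (-7)(1−p) = 13p − 7.
Setting these equal: −10p + 2 = 13p − 7 ⇒ −23p = -9 ⇒ p = 9/23, and the value is (-10)·(9/23) + 2 = -44/23.
For the keeper: with q = P(Near), equating Low's and High's payoffs gives −14q + 6 = 9q − 7 ⇒ q = 13/23.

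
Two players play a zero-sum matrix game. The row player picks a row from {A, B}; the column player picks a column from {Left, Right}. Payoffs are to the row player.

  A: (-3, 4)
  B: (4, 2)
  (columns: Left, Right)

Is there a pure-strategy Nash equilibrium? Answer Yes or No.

Row minima: A → -3, B → 2; maximin = 2.
Column maxima: Left → 4, Right → 4; minimax = 4.
2 ≠ 4, so no pure-strategy equilibrium exists.

No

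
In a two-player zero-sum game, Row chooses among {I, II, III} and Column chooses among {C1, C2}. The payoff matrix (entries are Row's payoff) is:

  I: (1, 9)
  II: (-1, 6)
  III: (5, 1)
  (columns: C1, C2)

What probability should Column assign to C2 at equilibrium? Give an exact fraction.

Row minima: I → 1, II → -1, III → 1; maximin = 1.
Column maxima: C1 → 5, C2 → 9; minimax = 5.
1 ≠ 5, so there is no saddle point; optimal play is mixed.
II is strictly dominated by I, so Row never plays it.
On the remaining 2×2 (I, III vs C1, C2):
Let Row play I with probability p. Expected payoff against C1: 1p + 5(1−p) = −4p + 5; against C2: 9p + 1(1−p) = 8p + 1.
Setting these equal: −4p + 5 = 8p + 1 ⇒ −12p = -4 ⇒ p = 1/3, and the value is (-4)·(1/3) + 5 = 11/3.
For Column: with q = P(C1), equating I's and III's payoffs gives −8q + 9 = 4q + 1 ⇒ q = 2/3.

1/3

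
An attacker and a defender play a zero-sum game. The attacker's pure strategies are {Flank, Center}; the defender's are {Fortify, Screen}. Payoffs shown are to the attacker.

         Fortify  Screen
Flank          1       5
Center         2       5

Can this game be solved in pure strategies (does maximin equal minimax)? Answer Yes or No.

Yes

Row minima: Flank → 1, Center → 2; maximin = 2.
Column maxima: Fortify → 2, Screen → 5; minimax = 2.
maximin = minimax = 2, so a saddle point exists.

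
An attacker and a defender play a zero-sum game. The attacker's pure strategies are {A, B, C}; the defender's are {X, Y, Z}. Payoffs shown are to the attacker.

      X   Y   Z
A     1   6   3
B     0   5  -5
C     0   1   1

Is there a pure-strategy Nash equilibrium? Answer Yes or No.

Row minima: A → 1, B → -5, C → 0; maximin = 1.
Column maxima: X → 1, Y → 6, Z → 3; minimax = 1.
maximin = minimax = 1, so a saddle point exists.

Yes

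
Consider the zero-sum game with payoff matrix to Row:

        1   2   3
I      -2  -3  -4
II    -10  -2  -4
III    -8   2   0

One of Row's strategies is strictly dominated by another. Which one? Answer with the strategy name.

II

III gives a strictly higher payoff than II against every column: -8 > -10, 2 > -2, 0 > -4.
So II is strictly dominated and Row never plays it.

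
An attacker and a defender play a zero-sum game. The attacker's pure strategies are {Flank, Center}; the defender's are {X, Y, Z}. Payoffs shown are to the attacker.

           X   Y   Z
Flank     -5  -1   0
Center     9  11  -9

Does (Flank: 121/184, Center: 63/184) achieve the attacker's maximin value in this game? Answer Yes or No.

No

Against X this mix gives (121/184)·(-5) + (63/184)·9 = -19/92.
Against Y this mix gives (121/184)·(-1) + (63/184)·11 = 143/46.
Against Z this mix gives (121/184)·0 + (63/184)·(-9) = -567/184.
The defender will play Z, holding the attacker to -567/184. Shifting weight toward the row that does better against Z would raise this floor (the equalizing mix achieves -45/23 against both Z and X), so the proposed strategy is not optimal.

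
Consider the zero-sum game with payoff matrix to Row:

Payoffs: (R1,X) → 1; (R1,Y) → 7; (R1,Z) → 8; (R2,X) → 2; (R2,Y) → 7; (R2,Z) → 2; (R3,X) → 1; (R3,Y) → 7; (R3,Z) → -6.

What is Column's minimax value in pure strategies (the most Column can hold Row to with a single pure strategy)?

2

Column maxima: X → 2, Y → 7, Z → 8.
The smallest of these is 2.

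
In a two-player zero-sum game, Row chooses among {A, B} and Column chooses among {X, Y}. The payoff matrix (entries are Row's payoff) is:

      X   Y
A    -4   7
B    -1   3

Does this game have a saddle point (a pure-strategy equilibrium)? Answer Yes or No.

Yes

Row minima: A → -4, B → -1; maximin = -1.
Column maxima: X → -1, Y → 7; minimax = -1.
maximin = minimax = -1, so a saddle point exists.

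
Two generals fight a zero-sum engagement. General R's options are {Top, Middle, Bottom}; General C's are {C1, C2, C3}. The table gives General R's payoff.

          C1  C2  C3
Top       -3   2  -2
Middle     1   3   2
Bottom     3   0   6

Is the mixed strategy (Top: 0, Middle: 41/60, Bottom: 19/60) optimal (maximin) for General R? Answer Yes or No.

No

Against C1 this mix gives (41/60)·1 + (19/60)·3 = 49/30.
Against C2 this mix gives (41/60)·3 + (19/60)·0 = 41/20.
Against C3 this mix gives (41/60)·2 + (19/60)·6 = 49/15.
General C will play C1, holding General R to 49/30. Shifting weight toward the row that does better against C1 would raise this floor (the equalizing mix achieves 9/5 against both C1 and C2), so the proposed strategy is not optimal.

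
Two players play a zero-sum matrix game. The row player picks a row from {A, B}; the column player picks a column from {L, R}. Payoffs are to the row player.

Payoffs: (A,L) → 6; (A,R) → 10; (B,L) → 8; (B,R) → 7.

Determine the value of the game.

38/5

Row minima: A → 6, B → 7; maximin = 7.
Column maxima: L → 8, R → 10; minimax = 8.
7 ≠ 8, so there is no saddle point; optimal play is mixed.
Let the row player play A with probability p. Expected payoff against L: 6p + 8(1−p) = −2p + 8; against R: 10p + 7(1−p) = 3p + 7.
Setting these equal: −2p + 8 = 3p + 7 ⇒ −5p = -1 ⇒ p = 1/5, and the value is (-2)·(1/5) + 8 = 38/5.
For the column player: with q = P(L), equating A's and B's payoffs gives −4q + 10 = q + 7 ⇒ q = 3/5.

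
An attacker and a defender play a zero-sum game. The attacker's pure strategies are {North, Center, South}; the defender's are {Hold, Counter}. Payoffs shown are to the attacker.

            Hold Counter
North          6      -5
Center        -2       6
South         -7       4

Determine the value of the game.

Row minima: North → -5, Center → -2, South → -7; maximin = -2.
Column maxima: Hold → 6, Counter → 6; minimax = 6.
-2 ≠ 6, so there is no saddle point; optimal play is mixed.
South is strictly dominated by Center, so the attacker never plays it.
On the remaining 2×2 (North, Center vs Hold, Counter):
Let the attacker play North with probability p. Expected payoff against Hold: 6p + (-2)(1−p) = 8p − 2; against Counter: (-5)p + 6(1−p) = −11p + 6.
Setting these equal: 8p − 2 = −11p + 6 ⇒ 19p = 8 ⇒ p = 8/19, and the value is (8)·(8/19) − 2 = 26/19.
For the defender: with q = P(Hold), equating North's and Center's payoffs gives 11q − 5 = −8q + 6 ⇒ q = 11/19.

26/19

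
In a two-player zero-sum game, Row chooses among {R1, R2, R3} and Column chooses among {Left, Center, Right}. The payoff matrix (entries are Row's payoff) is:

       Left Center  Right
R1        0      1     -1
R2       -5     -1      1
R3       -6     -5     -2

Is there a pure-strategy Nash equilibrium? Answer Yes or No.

Row minima: R1 → -1, R2 → -5, R3 → -6; maximin = -1.
Column maxima: Left → 0, Center → 1, Right → 1; minimax = 0.
-1 ≠ 0, so no pure-strategy equilibrium exists.

No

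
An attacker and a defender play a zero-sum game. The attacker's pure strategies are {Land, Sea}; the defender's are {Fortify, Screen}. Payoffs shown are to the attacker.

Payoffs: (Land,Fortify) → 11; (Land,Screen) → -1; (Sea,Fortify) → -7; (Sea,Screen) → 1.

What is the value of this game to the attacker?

Row minima: Land → -1, Sea → -7; maximin = -1.
Column maxima: Fortify → 11, Screen → 1; minimax = 1.
-1 ≠ 1, so there is no saddle point; optimal play is mixed.
Let the attacker play Land with probability p. Expected payoff against Fortify: 11p + (-7)(1−p) = 18p − 7; against Screen: (-1)p + 1(1−p) = −2p + 1.
Setting these equal: 18p − 7 = −2p + 1 ⇒ 20p = 8 ⇒ p = 2/5, and the value is (18)·(2/5) − 7 = 1/5.
For the defender: with q = P(Fortify), equating Land's and Sea's payoffs gives 12q − 1 = −8q + 1 ⇒ q = 1/10.

1/5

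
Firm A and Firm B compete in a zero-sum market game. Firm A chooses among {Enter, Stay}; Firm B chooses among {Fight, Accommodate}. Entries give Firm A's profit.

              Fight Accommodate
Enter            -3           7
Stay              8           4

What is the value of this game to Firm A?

Row minima: Enter → -3, Stay → 4; maximin = 4.
Column maxima: Fight → 8, Accommodate → 7; minimax = 7.
4 ≠ 7, so there is no saddle point; optimal play is mixed.
Let Firm A play Enter with probability p. Expected payoff against Fight: (-3)p + 8(1−p) = −11p + 8; against Accommodate: 7p + 4(1−p) = 3p + 4.
Setting these equal: −11p + 8 = 3p + 4 ⇒ −14p = -4 ⇒ p = 2/7, and the value is (-11)·(2/7) + 8 = 34/7.
For Firm B: with q = P(Fight), equating Enter's and Stay's payoffs gives −10q + 7 = 4q + 4 ⇒ q = 3/14.

34/7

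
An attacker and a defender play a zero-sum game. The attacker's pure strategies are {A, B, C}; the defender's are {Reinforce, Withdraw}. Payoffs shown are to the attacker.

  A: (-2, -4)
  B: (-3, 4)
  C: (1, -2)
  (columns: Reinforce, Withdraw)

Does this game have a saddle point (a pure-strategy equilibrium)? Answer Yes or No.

Row minima: A → -4, B → -3, C → -2; maximin = -2.
Column maxima: Reinforce → 1, Withdraw → 4; minimax = 1.
-2 ≠ 1, so no pure-strategy equilibrium exists.

No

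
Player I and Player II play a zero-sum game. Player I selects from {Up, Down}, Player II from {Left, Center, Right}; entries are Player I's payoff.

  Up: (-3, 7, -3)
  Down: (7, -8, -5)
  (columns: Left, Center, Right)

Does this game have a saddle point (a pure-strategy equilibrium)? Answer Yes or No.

Row minima: Up → -3, Down → -8; maximin = -3.
Column maxima: Left → 7, Center → 7, Right → -3; minimax = -3.
maximin = minimax = -3, so a saddle point exists.

Yes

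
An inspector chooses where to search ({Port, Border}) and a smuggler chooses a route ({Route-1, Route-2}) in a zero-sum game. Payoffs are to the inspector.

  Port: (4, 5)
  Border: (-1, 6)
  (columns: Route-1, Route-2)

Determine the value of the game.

Row minima: Port → 4, Border → -1; maximin = 4.
Column maxima: Route-1 → 4, Route-2 → 6; minimax = 4.
Since maximin = minimax = 4, there is a saddle point and the value is 4.

4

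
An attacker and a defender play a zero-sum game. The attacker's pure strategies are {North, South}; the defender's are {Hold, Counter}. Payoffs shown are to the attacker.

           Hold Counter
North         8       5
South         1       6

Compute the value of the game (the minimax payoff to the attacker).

Row minima: North → 5, South → 1; maximin = 5.
Column maxima: Hold → 8, Counter → 6; minimax = 6.
5 ≠ 6, so there is no saddle point; optimal play is mixed.
Let the attacker play North with probability p. Expected payoff against Hold: 8p + 1(1−p) = 7p + 1; against Counter: 5p + 6(1−p) = −p + 6.
Setting these equal: 7p + 1 = −p + 6 ⇒ 8p = 5 ⇒ p = 5/8, and the value is (7)·(5/8) + 1 = 43/8.
For the defender: with q = P(Hold), equating North's and South's payoffs gives 3q + 5 = −5q + 6 ⇒ q = 1/8.

43/8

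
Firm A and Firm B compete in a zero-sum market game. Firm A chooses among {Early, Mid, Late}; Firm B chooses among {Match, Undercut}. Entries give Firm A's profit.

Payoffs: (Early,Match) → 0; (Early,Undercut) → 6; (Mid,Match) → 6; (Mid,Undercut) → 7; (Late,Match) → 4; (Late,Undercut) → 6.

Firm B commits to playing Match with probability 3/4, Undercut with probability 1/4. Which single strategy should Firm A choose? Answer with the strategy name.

Expected payoff of Early: (3/4)·0 + (1/4)·6 = 3/2.
Expected payoff of Mid: (3/4)·6 + (1/4)·7 = 25/4.
Expected payoff of Late: (3/4)·4 + (1/4)·6 = 9/2.
The largest is 25/4, so Firm A's best response is Mid.

Mid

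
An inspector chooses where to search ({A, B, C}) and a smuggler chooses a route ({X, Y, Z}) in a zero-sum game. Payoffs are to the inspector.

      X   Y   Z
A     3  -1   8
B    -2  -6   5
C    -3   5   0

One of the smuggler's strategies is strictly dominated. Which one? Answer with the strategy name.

X holds the inspector's payoff strictly below Z in every row: 3 < 8, -2 < 5, -3 < 0.
So Z is strictly dominated for the smuggler.

Z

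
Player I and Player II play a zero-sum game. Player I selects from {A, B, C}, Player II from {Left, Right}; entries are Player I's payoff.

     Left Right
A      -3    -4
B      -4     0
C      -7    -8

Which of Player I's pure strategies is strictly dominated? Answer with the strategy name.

C

A gives a strictly higher payoff than C against every column: -3 > -7, -4 > -8.
So C is strictly dominated and Player I never plays it.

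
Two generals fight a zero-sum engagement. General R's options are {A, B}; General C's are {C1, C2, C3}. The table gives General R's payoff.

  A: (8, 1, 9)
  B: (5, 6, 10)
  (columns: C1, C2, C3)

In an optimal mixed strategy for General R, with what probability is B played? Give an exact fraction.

7/8

Row minima: A → 1, B → 5; maximin = 5.
Column maxima: C1 → 8, C2 → 6, C3 → 10; minimax = 6.
5 ≠ 6, so there is no saddle point; optimal play is mixed.
C3 is strictly dominated by C1 (it gives General R strictly more in every row), so General C never plays it.
On the remaining 2×2 (A, B vs C1, C2):
Let General R play A with probability p. Expected payoff against C1: 8p + 5(1−p) = 3p + 5; against C2: 1p + 6(1−p) = −5p + 6.
Setting these equal: 3p + 5 = −5p + 6 ⇒ 8p = 1 ⇒ p = 1/8, and the value is (3)·(1/8) + 5 = 43/8.
For General C: with q = P(C1), equating A's and B's payoffs gives 7q + 1 = −q + 6 ⇒ q = 5/8.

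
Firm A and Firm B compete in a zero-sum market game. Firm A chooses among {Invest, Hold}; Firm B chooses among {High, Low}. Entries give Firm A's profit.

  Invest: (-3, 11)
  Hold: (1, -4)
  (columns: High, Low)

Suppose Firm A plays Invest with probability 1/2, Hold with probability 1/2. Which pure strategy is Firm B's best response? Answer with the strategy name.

If Firm B plays High, Firm A's expected payoff is (1/2)·(-3) + (1/2)·1 = -1.
If Firm B plays Low, Firm A's expected payoff is (1/2)·11 + (1/2)·(-4) = 7/2.
Firm B minimizes Firm A's payoff; the smallest is -1, so the best response is High.

High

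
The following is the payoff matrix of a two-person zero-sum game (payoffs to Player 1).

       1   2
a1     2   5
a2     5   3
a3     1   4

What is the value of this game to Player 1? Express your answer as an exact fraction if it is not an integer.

19/5

Row minima: a1 → 2, a2 → 3, a3 → 1; maximin = 3.
Column maxima: 1 → 5, 2 → 5; minimax = 5.
3 ≠ 5, so there is no saddle point; optimal play is mixed.
a3 is strictly dominated by a1, so Player 1 never plays it.
On the remaining 2×2 (a1, a2 vs 1, 2):
Let Player 1 play a1 with probability p. Expected payoff against 1: 2p + 5(1−p) = −3p + 5; against 2: 5p + 3(1−p) = 2p + 3.
Setting these equal: −3p + 5 = 2p + 3 ⇒ −5p = -2 ⇒ p = 2/5, and the value is (-3)·(2/5) + 5 = 19/5.
For Player 2: with q = P(1), equating a1's and a2's payoffs gives −3q + 5 = 2q + 3 ⇒ q = 2/5.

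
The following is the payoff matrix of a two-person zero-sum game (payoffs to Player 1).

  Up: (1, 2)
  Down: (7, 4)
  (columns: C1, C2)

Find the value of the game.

4

Row minima: Up → 1, Down → 4; maximin = 4.
Column maxima: C1 → 7, C2 → 4; minimax = 4.
Since maximin = minimax = 4, there is a saddle point and the value is 4.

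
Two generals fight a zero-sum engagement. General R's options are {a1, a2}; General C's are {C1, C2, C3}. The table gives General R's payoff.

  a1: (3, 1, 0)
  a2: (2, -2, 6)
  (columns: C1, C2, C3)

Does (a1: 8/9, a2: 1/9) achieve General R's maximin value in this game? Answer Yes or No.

Yes

Against C1 this mix gives (8/9)·3 + (1/9)·2 = 26/9.
Against C2 this mix gives (8/9)·1 + (1/9)·(-2) = 2/3.
Against C3 this mix gives (8/9)·0 + (1/9)·6 = 2/3.
All of General C's active replies (C2, C3) yield 2/3, and no column does worse for General R. The mix makes General C indifferent and guarantees 2/3, so it is optimal.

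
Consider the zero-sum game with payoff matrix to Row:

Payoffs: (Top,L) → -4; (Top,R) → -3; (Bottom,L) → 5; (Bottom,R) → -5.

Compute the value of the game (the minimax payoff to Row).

-35/11

Row minima: Top → -4, Bottom → -5; maximin = -4.
Column maxima: L → 5, R → -3; minimax = -3.
-4 ≠ -3, so there is no saddle point; optimal play is mixed.
Let Row play Top with probability p. Expected payoff against L: (-4)p + 5(1−p) = −9p + 5; against R: (-3)p + (-5)(1−p) = 2p − 5.
Setting these equal: −9p + 5 = 2p − 5 ⇒ −11p = -10 ⇒ p = 10/11, and the value is (-9)·(10/11) + 5 = -35/11.
For Column: with q = P(L), equating Top's and Bottom's payoffs gives −q − 3 = 10q − 5 ⇒ q = 2/11.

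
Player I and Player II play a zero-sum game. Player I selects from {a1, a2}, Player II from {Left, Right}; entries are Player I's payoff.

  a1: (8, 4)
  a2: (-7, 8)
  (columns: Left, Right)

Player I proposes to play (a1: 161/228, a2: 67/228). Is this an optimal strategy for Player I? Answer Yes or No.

No

Against Left this mix gives (161/228)·8 + (67/228)·(-7) = 273/76.
Against Right this mix gives (161/228)·4 + (67/228)·8 = 295/57.
Player II will play Left, holding Player I to 273/76. Shifting weight toward the row that does better against Left would raise this floor (the equalizing mix achieves 92/19 against both Left and Right), so the proposed strategy is not optimal.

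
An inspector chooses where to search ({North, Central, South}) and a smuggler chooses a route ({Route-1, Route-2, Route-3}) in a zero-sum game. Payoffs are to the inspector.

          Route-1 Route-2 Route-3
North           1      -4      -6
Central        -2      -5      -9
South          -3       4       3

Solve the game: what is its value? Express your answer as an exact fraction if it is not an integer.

Row minima: North → -6, Central → -9, South → -3; maximin = -3.
Column maxima: Route-1 → 1, Route-2 → 4, Route-3 → 3; minimax = 1.
-3 ≠ 1, so there is no saddle point; optimal play is mixed.
Central is strictly dominated by North, so the inspector never plays it.
Route-2 is strictly dominated by Route-3 (it gives the inspector strictly more in every row), so the smuggler never plays it.
On the remaining 2×2 (North, South vs Route-1, Route-3):
Let the inspector play North with probability p. Expected payoff against Route-1: 1p + (-3)(1−p) = 4p − 3; against Route-3: (-6)p + 3(1−p) = −9p + 3.
Setting these equal: 4p − 3 = −9p + 3 ⇒ 13p = 6 ⇒ p = 6/13, and the value is (4)·(6/13) − 3 = -15/13.
For the smuggler: with q = P(Route-1), equating North's and South's payoffs gives 7q − 6 = −6q + 3 ⇒ q = 9/13.

-15/13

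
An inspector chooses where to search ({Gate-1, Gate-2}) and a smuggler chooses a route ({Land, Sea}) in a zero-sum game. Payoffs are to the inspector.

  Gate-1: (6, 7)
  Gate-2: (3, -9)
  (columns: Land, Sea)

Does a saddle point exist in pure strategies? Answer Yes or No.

Yes

Row minima: Gate-1 → 6, Gate-2 → -9; maximin = 6.
Column maxima: Land → 6, Sea → 7; minimax = 6.
maximin = minimax = 6, so a saddle point exists.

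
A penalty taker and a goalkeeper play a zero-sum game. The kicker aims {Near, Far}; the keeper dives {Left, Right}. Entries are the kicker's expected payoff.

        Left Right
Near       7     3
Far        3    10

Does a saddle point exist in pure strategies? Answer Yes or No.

No

Row minima: Near → 3, Far → 3; maximin = 3.
Column maxima: Left → 7, Right → 10; minimax = 7.
3 ≠ 7, so no pure-strategy equilibrium exists.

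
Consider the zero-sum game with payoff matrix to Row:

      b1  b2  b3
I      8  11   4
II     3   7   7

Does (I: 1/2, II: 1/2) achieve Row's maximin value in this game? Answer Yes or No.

Against b1 this mix gives (1/2)·8 + (1/2)·3 = 11/2.
Against b2 this mix gives (1/2)·11 + (1/2)·7 = 9.
Against b3 this mix gives (1/2)·4 + (1/2)·7 = 11/2.
All of Column's active replies (b1, b3) yield 11/2, and no column does worse for Row. The mix makes Column indifferent and guarantees 11/2, so it is optimal.

Yes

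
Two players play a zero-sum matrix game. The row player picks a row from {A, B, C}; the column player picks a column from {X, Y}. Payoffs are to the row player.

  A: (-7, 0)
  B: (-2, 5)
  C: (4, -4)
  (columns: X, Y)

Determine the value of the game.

4/5

Row minima: A → -7, B → -2, C → -4; maximin = -2.
Column maxima: X → 4, Y → 5; minimax = 4.
-2 ≠ 4, so there is no saddle point; optimal play is mixed.
A is strictly dominated by B, so the row player never plays it.
On the remaining 2×2 (B, C vs X, Y):
Let the row player play B with probability p. Expected payoff against X: (-2)p + 4(1−p) = −6p + 4; against Y: 5p + (-4)(1−p) = 9p − 4.
Setting these equal: −6p + 4 = 9p − 4 ⇒ −15p = -8 ⇒ p = 8/15, and the value is (-6)·(8/15) + 4 = 4/5.
For the column player: with q = P(X), equating B's and C's payoffs gives −7q + 5 = 8q − 4 ⇒ q = 3/5.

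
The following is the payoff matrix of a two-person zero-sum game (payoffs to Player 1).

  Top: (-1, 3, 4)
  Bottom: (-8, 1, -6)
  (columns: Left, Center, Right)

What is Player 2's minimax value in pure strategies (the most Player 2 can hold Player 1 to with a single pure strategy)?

-1

Column maxima: Left → -1, Center → 3, Right → 4.
The smallest of these is -1.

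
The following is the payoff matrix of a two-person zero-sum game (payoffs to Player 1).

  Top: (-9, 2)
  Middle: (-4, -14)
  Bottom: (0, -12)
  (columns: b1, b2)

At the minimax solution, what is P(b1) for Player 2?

Row minima: Top → -9, Middle → -14, Bottom → -12; maximin = -9.
Column maxima: b1 → 0, b2 → 2; minimax = 0.
-9 ≠ 0, so there is no saddle point; optimal play is mixed.
Middle is strictly dominated by Bottom, so Player 1 never plays it.
On the remaining 2×2 (Top, Bottom vs b1, b2):
Let Player 1 play Top with probability p. Expected payoff against b1: (-9)p + 0(1−p) = −9p; against b2: 2p + (-12)(1−p) = 14p − 12.
Setting these equal: −9p = 14p − 12 ⇒ −23p = -12 ⇒ p = 12/23, and the value is (-9)·(12/23) = -108/23.
For Player 2: with q = P(b1), equating Top's and Bottom's payoffs gives −11q + 2 = 12q − 12 ⇒ q = 14/23.

14/23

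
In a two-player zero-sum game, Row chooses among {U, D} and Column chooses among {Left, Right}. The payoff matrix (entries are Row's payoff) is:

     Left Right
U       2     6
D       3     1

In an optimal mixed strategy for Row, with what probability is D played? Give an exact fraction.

Row minima: U → 2, D → 1; maximin = 2.
Column maxima: Left → 3, Right → 6; minimax = 3.
2 ≠ 3, so there is no saddle point; optimal play is mixed.
Let Row play U with probability p. Expected payoff against Left: 2p + 3(1−p) = −p + 3; against Right: 6p + 1(1−p) = 5p + 1.
Setting these equal: −p + 3 = 5p + 1 ⇒ −6p = -2 ⇒ p = 1/3, and the value is (-1)·(1/3) + 3 = 8/3.
For Column: with q = P(Left), equating U's and D's payoffs gives −4q + 6 = 2q + 1 ⇒ q = 5/6.

2/3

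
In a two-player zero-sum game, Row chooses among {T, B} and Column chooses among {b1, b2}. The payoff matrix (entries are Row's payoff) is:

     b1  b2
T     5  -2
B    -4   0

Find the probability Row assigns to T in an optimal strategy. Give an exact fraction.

Row minima: T → -2, B → -4; maximin = -2.
Column maxima: b1 → 5, b2 → 0; minimax = 0.
-2 ≠ 0, so there is no saddle point; optimal play is mixed.
Let Row play T with probability p. Expected payoff against b1: 5p + (-4)(1−p) = 9p − 4; against b2: (-2)p + 0(1−p) = −2p.
Setting these equal: 9p − 4 = −2p ⇒ 11p = 4 ⇒ p = 4/11, and the value is (9)·(4/11) − 4 = -8/11.
For Column: with q = P(b1), equating T's and B's payoffs gives 7q − 2 = −4q ⇒ q = 2/11.

4/11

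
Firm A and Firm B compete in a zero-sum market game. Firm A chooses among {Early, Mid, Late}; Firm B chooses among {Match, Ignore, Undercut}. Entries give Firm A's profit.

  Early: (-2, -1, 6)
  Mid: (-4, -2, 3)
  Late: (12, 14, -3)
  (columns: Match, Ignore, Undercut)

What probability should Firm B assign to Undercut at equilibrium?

14/23

Row minima: Early → -2, Mid → -4, Late → -3; maximin = -2.
Column maxima: Match → 12, Ignore → 14, Undercut → 6; minimax = 6.
-2 ≠ 6, so there is no saddle point; optimal play is mixed.
Mid is strictly dominated by Early, so Firm A never plays it.
Ignore is strictly dominated by Match (it gives Firm A strictly more in every row), so Firm B never plays it.
On the remaining 2×2 (Early, Late vs Match, Undercut):
Let Firm A play Early with probability p. Expected payoff against Match: (-2)p + 12(1−p) = −14p + 12; against Undercut: 6p + (-3)(1−p) = 9p − 3.
Setting these equal: −14p + 12 = 9p − 3 ⇒ −23p = -15 ⇒ p = 15/23, and the value is (-14)·(15/23) + 12 = 66/23.
For Firm B: with q = P(Match), equating Early's and Late's payoffs gives −8q + 6 = 15q − 3 ⇒ q = 9/23.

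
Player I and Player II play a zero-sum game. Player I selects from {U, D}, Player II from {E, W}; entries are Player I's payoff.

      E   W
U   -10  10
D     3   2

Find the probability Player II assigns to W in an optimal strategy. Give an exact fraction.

Row minima: U → -10, D → 2; maximin = 2.
Column maxima: E → 3, W → 10; minimax = 3.
2 ≠ 3, so there is no saddle point; optimal play is mixed.
Let Player I play U with probability p. Expected payoff against E: (-10)p + 3(1−p) = −13p + 3; against W: 10p + 2(1−p) = 8p + 2.
Setting these equal: −13p + 3 = 8p + 2 ⇒ −21p = -1 ⇒ p = 1/21, and the value is (-13)·(1/21) + 3 = 50/21.
For Player II: with q = P(E), equating U's and D's payoffs gives −20q + 10 = q + 2 ⇒ q = 8/21.

13/21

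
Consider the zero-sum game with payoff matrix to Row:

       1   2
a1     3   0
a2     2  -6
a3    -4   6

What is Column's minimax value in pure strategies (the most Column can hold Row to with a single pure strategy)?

3

Column maxima: 1 → 3, 2 → 6.
The smallest of these is 3.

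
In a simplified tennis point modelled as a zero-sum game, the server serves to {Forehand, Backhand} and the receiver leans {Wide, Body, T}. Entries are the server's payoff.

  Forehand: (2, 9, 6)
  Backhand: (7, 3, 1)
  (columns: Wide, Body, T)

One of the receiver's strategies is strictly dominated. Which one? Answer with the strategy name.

Body

T holds the server's payoff strictly below Body in every row: 6 < 9, 1 < 3.
So Body is strictly dominated for the receiver.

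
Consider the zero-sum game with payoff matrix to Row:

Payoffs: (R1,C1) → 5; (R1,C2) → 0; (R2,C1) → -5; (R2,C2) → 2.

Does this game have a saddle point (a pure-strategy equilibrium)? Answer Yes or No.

Row minima: R1 → 0, R2 → -5; maximin = 0.
Column maxima: C1 → 5, C2 → 2; minimax = 2.
0 ≠ 2, so no pure-strategy equilibrium exists.

No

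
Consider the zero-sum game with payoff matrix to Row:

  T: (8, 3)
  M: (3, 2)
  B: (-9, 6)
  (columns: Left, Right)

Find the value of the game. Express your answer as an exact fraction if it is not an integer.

15/4

Row minima: T → 3, M → 2, B → -9; maximin = 3.
Column maxima: Left → 8, Right → 6; minimax = 6.
3 ≠ 6, so there is no saddle point; optimal play is mixed.
M is strictly dominated by T, so Row never plays it.
On the remaining 2×2 (T, B vs Left, Right):
Let Row play T with probability p. Expected payoff against Left: 8p + (-9)(1−p) = 17p − 9; against Right: 3p + 6(1−p) = −3p + 6.
Setting these equal: 17p − 9 = −3p + 6 ⇒ 20p = 15 ⇒ p = 3/4, and the value is (17)·(3/4) − 9 = 15/4.
For Column: with q = P(Left), equating T's and B's payoffs gives 5q + 3 = −15q + 6 ⇒ q = 3/20.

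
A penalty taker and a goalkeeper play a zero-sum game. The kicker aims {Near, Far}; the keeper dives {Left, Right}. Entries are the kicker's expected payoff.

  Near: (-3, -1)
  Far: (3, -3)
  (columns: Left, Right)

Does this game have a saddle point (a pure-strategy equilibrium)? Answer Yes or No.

No

Row minima: Near → -3, Far → -3; maximin = -3.
Column maxima: Left → 3, Right → -1; minimax = -1.
-3 ≠ -1, so no pure-strategy equilibrium exists.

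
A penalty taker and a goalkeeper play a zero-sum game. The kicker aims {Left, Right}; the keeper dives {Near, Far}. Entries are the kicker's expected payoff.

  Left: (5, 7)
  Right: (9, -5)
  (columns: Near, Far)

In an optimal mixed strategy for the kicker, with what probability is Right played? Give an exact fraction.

Row minima: Left → 5, Right → -5; maximin = 5.
Column maxima: Near → 9, Far → 7; minimax = 7.
5 ≠ 7, so there is no saddle point; optimal play is mixed.
Let the kicker play Left with probability p. Expected payoff against Near: 5p + 9(1−p) = −4p + 9; against Far: 7p + (-5)(1−p) = 12p − 5.
Setting these equal: −4p + 9 = 12p − 5 ⇒ −16p = -14 ⇒ p = 7/8, and the value is (-4)·(7/8) + 9 = 11/2.
For the keeper: with q = P(Near), equating Left's and Right's payoffs gives −2q + 7 = 14q − 5 ⇒ q = 3/4.

1/8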